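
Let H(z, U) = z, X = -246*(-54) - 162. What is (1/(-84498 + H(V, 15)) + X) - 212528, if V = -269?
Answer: -16903048403/84767 ≈ -1.9941e+5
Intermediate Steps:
X = 13122 (X = 13284 - 162 = 13122)
(1/(-84498 + H(V, 15)) + X) - 212528 = (1/(-84498 - 269) + 13122) - 212528 = (1/(-84767) + 13122) - 212528 = (-1/84767 + 13122) - 212528 = 1112312573/84767 - 212528 = -16903048403/84767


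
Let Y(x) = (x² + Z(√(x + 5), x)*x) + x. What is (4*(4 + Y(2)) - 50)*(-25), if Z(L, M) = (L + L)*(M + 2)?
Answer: 250 - 1600*√7 ≈ -3983.2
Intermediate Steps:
Z(L, M) = 2*L*(2 + M) (Z(L, M) = (2*L)*(2 + M) = 2*L*(2 + M))
Y(x) = x + x² + 2*x*√(5 + x)*(2 + x) (Y(x) = (x² + (2*√(x + 5)*(2 + x))*x) + x = (x² + (2*√(5 + x)*(2 + x))*x) + x = (x² + 2*x*√(5 + x)*(2 + x)) + x = x + x² + 2*x*√(5 + x)*(2 + x))
(4*(4 + Y(2)) - 50)*(-25) = (4*(4 + 2*(1 + 2 + 2*√(5 + 2)*(2 + 2))) - 50)*(-25) = (4*(4 + 2*(1 + 2 + 2*√7*4)) - 50)*(-25) = (4*(4 + 2*(1 + 2 + 8*√7)) - 50)*(-25) = (4*(4 + 2*(3 + 8*√7)) - 50)*(-25) = (4*(4 + (6 + 16*√7)) - 50)*(-25) = (4*(10 + 16*√7) - 50)*(-25) = ((40 + 64*√7) - 50)*(-25) = (-10 + 64*√7)*(-25) = 250 - 1600*√7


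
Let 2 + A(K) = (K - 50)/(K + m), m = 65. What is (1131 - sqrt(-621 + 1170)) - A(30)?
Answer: 21531/19 - 3*sqrt(61) ≈ 1109.8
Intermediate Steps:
A(K) = -2 + (-50 + K)/(65 + K) (A(K) = -2 + (K - 50)/(K + 65) = -2 + (-50 + K)/(65 + K))
(1131 - sqrt(-621 + 1170)) - A(30) = (1131 - sqrt(-621 + 1170)) - (-180 - 1*30)/(65 + 30) = (1131 - sqrt(549)) - (-180 - 30)/95 = (1131 - 3*sqrt(61)) - (-210)/95 = (1131 - 3*sqrt(61)) - 1*(-42/19) = (1131 - 3*sqrt(61)) + 42/19 = 21531/19 - 3*sqrt(61)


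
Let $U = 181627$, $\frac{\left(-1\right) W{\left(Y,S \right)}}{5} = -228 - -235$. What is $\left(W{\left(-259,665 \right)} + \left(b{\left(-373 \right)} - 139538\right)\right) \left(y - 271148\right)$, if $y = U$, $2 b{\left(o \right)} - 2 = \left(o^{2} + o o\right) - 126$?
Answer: $45297626$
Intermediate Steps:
$b{\left(o \right)} = -62 + o^{2}$ ($b{\left(o \right)} = 1 + \frac{\left(o^{2} + o o\right) - 126}{2} = 1 + \frac{\left(o^{2} + o^{2}\right) - 126}{2} = 1 + \frac{2 o^{2} - 126}{2} = 1 + \frac{-126 + 2 o^{2}}{2} = 1 + \left(-63 + o^{2}\right) = -62 + o^{2}$)
$W{\left(Y,S \right)} = -35$ ($W{\left(Y,S \right)} = - 5 \left(-228 - -235\right) = - 5 \left(-228 + 235\right) = \left(-5\right) 7 = -35$)
$y = 181627$
$\left(W{\left(-259,665 \right)} + \left(b{\left(-373 \right)} - 139538\right)\right) \left(y - 271148\right) = \left(-35 - \left(139600 - 139129\right)\right) \left(181627 - 271148\right) = \left(-35 + \left(\left(-62 + 139129\right) - 139538\right)\right) \left(-89521\right) = \left(-35 + \left(139067 - 139538\right)\right) \left(-89521\right) = \left(-35 - 471\right) \left(-89521\right) = \left(-506\right) \left(-89521\right) = 45297626$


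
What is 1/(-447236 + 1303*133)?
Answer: -1/273937 ≈ -3.6505e-6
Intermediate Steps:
1/(-447236 + 1303*133) = 1/(-447236 + 173299) = 1/(-273937) = -1/273937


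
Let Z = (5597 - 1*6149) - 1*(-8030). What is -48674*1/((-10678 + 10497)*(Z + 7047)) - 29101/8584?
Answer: -76089438909/22567550600 ≈ -3.3716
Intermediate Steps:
Z = 7478 (Z = (5597 - 6149) + 8030 = -552 + 8030 = 7478)
-48674*1/((-10678 + 10497)*(Z + 7047)) - 29101/8584 = -48674*1/((-10678 + 10497)*(7478 + 7047)) - 29101/8584 = -48674/(14525*(-181)) - 29101*1/8584 = -48674/(-2629025) - 29101/8584 = -48674*(-1/2629025) - 29101/8584 = 48674/2629025 - 29101/8584 = -76089438909/22567550600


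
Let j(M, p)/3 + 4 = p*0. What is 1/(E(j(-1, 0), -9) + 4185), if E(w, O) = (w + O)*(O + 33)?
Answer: 1/3681 ≈ 0.00027167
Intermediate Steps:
j(M, p) = -12 (j(M, p) = -12 + 3*(p*0) = -12 + 3*0 = -12 + 0 = -12)
E(w, O) = (33 + O)*(O + w) (E(w, O) = (O + w)*(33 + O) = (33 + O)*(O + w))
1/(E(j(-1, 0), -9) + 4185) = 1/(((-9)² + 33*(-9) + 33*(-12) - 9*(-12)) + 4185) = 1/((81 - 297 - 396 + 108) + 4185) = 1/(-504 + 4185) = 1/3681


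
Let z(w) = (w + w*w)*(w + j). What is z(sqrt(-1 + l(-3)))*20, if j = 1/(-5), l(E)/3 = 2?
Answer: 80 + 96*sqrt(5) ≈ 294.66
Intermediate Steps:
l(E) = 6 (l(E) = 3*2 = 6)
j = -1/5 ≈ -0.20000
z(w) = (-1/5 + w)*(w + w**2) (z(w) = (w + w*w)*(w - 1/5) = (w + w**2)*(-1/5 + w) = (-1/5 + w)*(w + w**2))
z(sqrt(-1 + l(-3)))*20 = (sqrt(-1 + 6)*(-1 + 4*sqrt(-1 + 6) + 5*(sqrt(-1 + 6))**2)/5)*20 = (sqrt(5)*(-1 + 4*sqrt(5) + 5*(sqrt(5))**2)/5)*20 = (sqrt(5)*(-1 + 4*sqrt(5) + 5*5)/5)*20 = (sqrt(5)*(-1 + 4*sqrt(5) + 25)/5)*20 = (sqrt(5)*(24 + 4*sqrt(5))/5)*20 = 4*sqrt(5)*(24 + 4*sqrt(5))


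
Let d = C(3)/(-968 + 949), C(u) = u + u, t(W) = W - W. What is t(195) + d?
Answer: -6/19 ≈ -0.31579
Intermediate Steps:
t(W) = 0
C(u) = 2*u
d = -6/19 (d = (2*3)/(-968 + 949) = 6/(-19) = -1/19*6 = -6/19 ≈ -0.31579)
t(195) + d = 0 - 6/19 = -6/19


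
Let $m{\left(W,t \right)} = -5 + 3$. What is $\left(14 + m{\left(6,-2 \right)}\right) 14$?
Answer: $168$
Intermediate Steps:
$m{\left(W,t \right)} = -2$
$\left(14 + m{\left(6,-2 \right)}\right) 14 = \left(14 - 2\right) 14 = 12 \cdot 14 = 168$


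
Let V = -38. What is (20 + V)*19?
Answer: -342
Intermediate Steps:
(20 + V)*19 = (20 - 38)*19 = -18*19 = -342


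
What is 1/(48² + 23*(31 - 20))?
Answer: 1/2557 ≈ 0.00039108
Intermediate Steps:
1/(48² + 23*(31 - 20)) = 1/(2304 + 23*11) = 1/(2304 + 253) = 1/2557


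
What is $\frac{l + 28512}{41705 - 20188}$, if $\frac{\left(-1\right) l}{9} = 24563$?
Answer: $- \frac{192555}{21517} \approx -8.949$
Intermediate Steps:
$l = -221067$ ($l = \left(-9\right) 24563 = -221067$)
$\frac{l + 28512}{41705 - 20188} = \frac{-221067 + 28512}{41705 - 20188} = - \frac{192555}{21517}$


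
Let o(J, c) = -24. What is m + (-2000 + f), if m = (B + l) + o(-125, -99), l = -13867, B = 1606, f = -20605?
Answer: -34890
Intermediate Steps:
m = -12285 (m = (1606 - 13867) - 24 = -12261 - 24 = -12285)
m + (-2000 + f) = -12285 + (-2000 - 20605) = -12285 - 22605 = -34890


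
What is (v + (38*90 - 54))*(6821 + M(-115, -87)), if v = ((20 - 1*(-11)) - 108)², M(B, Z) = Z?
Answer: 62592530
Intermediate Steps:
v = 5929 (v = ((20 + 11) - 108)² = (31 - 108)² = (-77)² = 5929)
(v + (38*90 - 54))*(6821 + M(-115, -87)) = (5929 + (38*90 - 54))*(6821 - 87) = (5929 + (3420 - 54))*6734 = (5929 + 3366)*6734 = 9295*6734 = 62592530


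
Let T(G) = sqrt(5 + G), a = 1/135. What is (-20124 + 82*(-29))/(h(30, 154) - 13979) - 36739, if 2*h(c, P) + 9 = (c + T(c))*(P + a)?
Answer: -36438795633402811/991880849539 + 12631655214*sqrt(35)/991880849539 ≈ -36737.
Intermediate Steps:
a = 1/135 ≈ 0.0074074
h(c, P) = -9/2 + (1/135 + P)*(c + sqrt(5 + c))/2 (h(c, P) = -9/2 + ((c + sqrt(5 + c))*(P + 1/135))/2 = -9/2 + ((c + sqrt(5 + c))*(1/135 + P))/2 = -9/2 + ((1/135 + P)*(c + sqrt(5 + c)))/2 = -9/2 + (1/135 + P)*(c + sqrt(5 + c))/2)
(-20124 + 82*(-29))/(h(30, 154) - 13979) - 36739 = (-20124 + 82*(-29))/((-9/2 + (1/270)*30 + sqrt(5 + 30)/270 + (1/2)*154*30 + (1/2)*154*sqrt(5 + 30)) - 13979) - 36739 = (-20124 - 2378)/((-9/2 + 1/9 + sqrt(35)/270 + 2310 + (1/2)*154*sqrt(35)) - 13979) - 36739 = -22502/((-9/2 + 1/9 + sqrt(35)/270 + 2310 + 77*sqrt(35)) - 13979) - 36739 = -22502/((41501/18 + 20791*sqrt(35)/270) - 13979) - 36739 = -22502/(-210121/18 + 20791*sqrt(35)/270) - 36739 = -36739 - 22502/(-210121/18 + 20791*sqrt(35)/270)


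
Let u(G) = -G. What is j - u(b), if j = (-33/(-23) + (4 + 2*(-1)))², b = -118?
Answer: -56181/529 ≈ -106.20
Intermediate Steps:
j = 6241/529 (j = (-33*(-1/23) + (4 - 2))² = (33/23 + 2)² = (79/23)² = 6241/529 ≈ 11.798)
j - u(b) = 6241/529 - (-1)*(-118) = 6241/529 - 1*118 = 6241/529 - 118 = -56181/529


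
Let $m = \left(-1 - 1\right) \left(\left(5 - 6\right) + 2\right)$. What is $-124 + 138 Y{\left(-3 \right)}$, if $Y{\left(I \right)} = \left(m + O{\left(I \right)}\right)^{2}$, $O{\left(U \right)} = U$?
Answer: $3326$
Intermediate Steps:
$m = -2$ ($m = - 2 \left(\left(5 - 6\right) + 2\right) = - 2 \left(-1 + 2\right) = \left(-2\right) 1 = -2$)
$Y{\left(I \right)} = \left(-2 + I\right)^{2}$
$-124 + 138 Y{\left(-3 \right)} = -124 + 138 \left(-2 - 3\right)^{2} = -124 + 138 \left(-5\right)^{2} = -124 + 138 \cdot 25 = -124 + 3450 = 3326$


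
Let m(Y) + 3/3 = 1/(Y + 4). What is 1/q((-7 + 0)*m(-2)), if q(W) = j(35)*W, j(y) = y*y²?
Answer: 2/300125 ≈ 6.6639e-6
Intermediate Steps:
m(Y) = -1 + 1/(4 + Y) (m(Y) = -1 + 1/(Y + 4) = -1 + 1/(4 + Y))
j(y) = y³
q(W) = 42875*W (q(W) = 35³*W = 42875*W)
1/q((-7 + 0)*m(-2)) = 1/(42875*((-7 + 0)*((-3 - 1*(-2))/(4 - 2)))) = 1/(42875*(-7*(-3 + 2)/2)) = 1/(42875*(-7*(-1)/2)) = 1/(42875*(-7*(-½))) = 1/(42875*(7/2)) = 1/(300125/2) = 2/300125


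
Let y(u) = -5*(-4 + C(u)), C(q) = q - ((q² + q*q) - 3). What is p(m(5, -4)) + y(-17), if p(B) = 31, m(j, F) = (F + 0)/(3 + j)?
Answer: 3011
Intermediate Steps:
m(j, F) = F/(3 + j)
C(q) = 3 + q - 2*q² (C(q) = q - ((q² + q²) - 3) = q - (2*q² - 3) = q - (-3 + 2*q²) = q + (3 - 2*q²) = 3 + q - 2*q²)
y(u) = 5 - 5*u + 10*u² (y(u) = -5*(-4 + (3 + u - 2*u²)) = -5*(-1 + u - 2*u²) = 5 - 5*u + 10*u²)
p(m(5, -4)) + y(-17) = 31 + (5 - 5*(-17) + 10*(-17)²) = 31 + (5 + 85 + 10*289) = 31 + (5 + 85 + 2890) = 31 + 2980 = 3011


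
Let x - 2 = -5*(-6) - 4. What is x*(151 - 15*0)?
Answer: 4228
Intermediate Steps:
x = 28 (x = 2 + (-5*(-6) - 4) = 2 + (30 - 4) = 2 + 26 = 28)
x*(151 - 15*0) = 28*(151 - 15*0) = 28*(151 - 5*0) = 28*(151 + 0) = 28*151 = 4228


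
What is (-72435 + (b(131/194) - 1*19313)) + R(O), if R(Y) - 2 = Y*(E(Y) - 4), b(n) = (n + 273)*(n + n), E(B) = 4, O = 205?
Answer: -1719521045/18818 ≈ -91376.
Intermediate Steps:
b(n) = 2*n*(273 + n) (b(n) = (273 + n)*(2*n) = 2*n*(273 + n))
R(Y) = 2 (R(Y) = 2 + Y*(4 - 4) = 2 + Y*0 = 2 + 0 = 2)
(-72435 + (b(131/194) - 1*19313)) + R(O) = (-72435 + (2*(131/194)*(273 + 131/194) - 1*19313)) + 2 = (-72435 + (2*(131*(1/194))*(273 + 131*(1/194)) - 19313)) + 2 = (-72435 + (2*(131/194)*(273 + 131/194) - 19313)) + 2 = (-72435 + (2*(131/194)*(53093/194) - 19313)) + 2 = (-72435 + (6955183/18818 - 19313)) + 2 = (-72435 - 356476851/18818) + 2 = -1719558681/18818 + 2 = -1719521045/18818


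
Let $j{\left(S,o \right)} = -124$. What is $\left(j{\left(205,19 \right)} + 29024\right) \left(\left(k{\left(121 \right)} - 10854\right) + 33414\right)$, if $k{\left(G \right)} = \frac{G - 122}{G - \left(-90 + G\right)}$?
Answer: $\frac{5867853110}{9} \approx 6.5198 \cdot 10^{8}$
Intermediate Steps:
$k{\left(G \right)} = - \frac{61}{45} + \frac{G}{90}$ ($k{\left(G \right)} = \frac{-122 + G}{90} = \left(-122 + G\right) \frac{1}{90} = - \frac{61}{45} + \frac{G}{90}$)
$\left(j{\left(205,19 \right)} + 29024\right) \left(\left(k{\left(121 \right)} - 10854\right) + 33414\right) = \left(-124 + 29024\right) \left(\left(\left(- \frac{61}{45} + \frac{1}{90} \cdot 121\right) - 10854\right) + 33414\right) = 28900 \left(\left(\left(- \frac{61}{45} + \frac{121}{90}\right) - 10854\right) + 33414\right) = 28900 \left(\left(- \frac{1}{90} - 10854\right) + 33414\right) = 28900 \left(- \frac{976861}{90} + 33414\right) = 28900 \cdot \frac{2030399}{90} = \frac{5867853110}{9}$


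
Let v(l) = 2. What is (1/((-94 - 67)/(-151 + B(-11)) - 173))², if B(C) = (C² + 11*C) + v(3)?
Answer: 22201/656179456 ≈ 3.3834e-5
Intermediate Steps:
B(C) = 2 + C² + 11*C (B(C) = (C² + 11*C) + 2 = 2 + C² + 11*C)
(1/((-94 - 67)/(-151 + B(-11)) - 173))² = (1/((-94 - 67)/(-151 + (2 + (-11)² + 11*(-11))) - 173))² = (1/(-161/(-151 + (2 + 121 - 121)) - 173))² = (1/(-161/(-151 + 2) - 173))² = (1/(-161/(-149) - 173))² = (1/(-161*(-1/149) - 173))² = (1/(161/149 - 173))² = (1/(-25616/149))² = (-149/25616)² = 22201/656179456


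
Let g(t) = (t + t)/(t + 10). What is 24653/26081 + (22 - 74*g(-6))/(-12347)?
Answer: 298026827/322022107 ≈ 0.92549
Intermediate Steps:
g(t) = 2*t/(10 + t) (g(t) = (2*t)/(10 + t) = 2*t/(10 + t))
24653/26081 + (22 - 74*g(-6))/(-12347) = 24653/26081 + (22 - 148*(-6)/(10 - 6))/(-12347) = 24653*(1/26081) + (22 - 148*(-6)/4)*(-1/12347) = 24653/26081 + (22 - 148*(-6)/4)*(-1/12347) = 24653/26081 + (22 - 74*(-3))*(-1/12347) = 24653/26081 + (22 + 222)*(-1/12347) = 24653/26081 + 244*(-1/12347) = 24653/26081 - 244/12347 = 298026827/322022107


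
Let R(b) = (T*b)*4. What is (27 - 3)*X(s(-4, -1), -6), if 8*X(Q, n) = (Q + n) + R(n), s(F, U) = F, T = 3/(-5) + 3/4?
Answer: -204/5 ≈ -40.800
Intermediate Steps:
T = 3/20 (T = 3*(-⅕) + 3*(¼) = -⅗ + ¾ = 3/20 ≈ 0.15000)
R(b) = 3*b/5 (R(b) = (3*b/20)*4 = 3*b/5)
X(Q, n) = n/5 + Q/8 (X(Q, n) = ((Q + n) + 3*n/5)/8 = (Q + 8*n/5)/8 = n/5 + Q/8)
(27 - 3)*X(s(-4, -1), -6) = (27 - 3)*((⅕)*(-6) + (⅛)*(-4)) = 24*(-6/5 - ½) = 24*(-17/10) = -204/5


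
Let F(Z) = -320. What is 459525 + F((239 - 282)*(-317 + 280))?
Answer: 459205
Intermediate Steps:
459525 + F((239 - 282)*(-317 + 280)) = 459525 - 320 = 459205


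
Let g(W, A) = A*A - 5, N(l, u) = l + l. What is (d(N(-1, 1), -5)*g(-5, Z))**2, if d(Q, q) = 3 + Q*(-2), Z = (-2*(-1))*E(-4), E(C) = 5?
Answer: 442225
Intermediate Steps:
N(l, u) = 2*l
Z = 10 (Z = -2*(-1)*5 = 2*5 = 10)
g(W, A) = -5 + A**2 (g(W, A) = A**2 - 5 = -5 + A**2)
d(Q, q) = 3 - 2*Q
(d(N(-1, 1), -5)*g(-5, Z))**2 = ((3 - 4*(-1))*(-5 + 10**2))**2 = ((3 - 2*(-2))*(-5 + 100))**2 = ((3 + 4)*95)**2 = (7*95)**2 = 665**2 = 442225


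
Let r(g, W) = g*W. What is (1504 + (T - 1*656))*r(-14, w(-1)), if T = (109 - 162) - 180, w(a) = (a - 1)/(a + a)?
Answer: -8610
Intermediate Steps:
w(a) = (-1 + a)/(2*a) (w(a) = (-1 + a)/((2*a)) = (-1 + a)*(1/(2*a)) = (-1 + a)/(2*a))
r(g, W) = W*g
T = -233 (T = -53 - 180 = -233)
(1504 + (T - 1*656))*r(-14, w(-1)) = (1504 + (-233 - 1*656))*(((½)*(-1 - 1)/(-1))*(-14)) = (1504 + (-233 - 656))*(((½)*(-1)*(-2))*(-14)) = (1504 - 889)*(1*(-14)) = 615*(-14) = -8610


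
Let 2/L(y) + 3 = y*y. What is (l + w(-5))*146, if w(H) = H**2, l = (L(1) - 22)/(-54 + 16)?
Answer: 71029/19 ≈ 3738.4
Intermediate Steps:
L(y) = 2/(-3 + y**2) (L(y) = 2/(-3 + y*y) = 2/(-3 + y**2))
l = 23/38 (l = (2/(-3 + 1**2) - 22)/(-54 + 16) = (2/(-3 + 1) - 22)/(-38) = (2/(-2) - 22)*(-1/38) = (2*(-1/2) - 22)*(-1/38) = (-1 - 22)*(-1/38) = -23*(-1/38) = 23/38 ≈ 0.60526)
(l + w(-5))*146 = (23/38 + (-5)**2)*146 = (23/38 + 25)*146 = (973/38)*146 = 71029/19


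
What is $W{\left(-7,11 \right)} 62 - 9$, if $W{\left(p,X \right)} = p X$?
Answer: $-4783$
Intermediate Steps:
$W{\left(p,X \right)} = X p$
$W{\left(-7,11 \right)} 62 - 9 = 11 \left(-7\right) 62 - 9 = \left(-77\right) 62 - 9 = -4774 - 9 = -4783$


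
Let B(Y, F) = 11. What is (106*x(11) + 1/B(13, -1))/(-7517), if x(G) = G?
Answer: -12827/82687 ≈ -0.15513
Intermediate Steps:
(106*x(11) + 1/B(13, -1))/(-7517) = (106*11 + 1/11)/(-7517) = (1166 + 1/11)*(-1/7517) = (12827/11)*(-1/7517) = -12827/82687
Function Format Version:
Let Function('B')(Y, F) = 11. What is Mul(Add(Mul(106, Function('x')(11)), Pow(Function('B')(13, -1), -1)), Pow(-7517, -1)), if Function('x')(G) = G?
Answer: Rational(-12827, 82687) ≈ -0.15513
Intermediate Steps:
Mul(Add(Mul(106, Function('x')(11)), Pow(Function('B')(13, -1), -1)), Pow(-7517, -1)) = Mul(Add(Mul(106, 11), Pow(11, -1)), Pow(-7517, -1)) = Mul(Add(1166, Rational(1, 11)), Rational(-1, 7517)) = Mul(Rational(12827, 11), Rational(-1, 7517)) = Rational(-12827, 82687)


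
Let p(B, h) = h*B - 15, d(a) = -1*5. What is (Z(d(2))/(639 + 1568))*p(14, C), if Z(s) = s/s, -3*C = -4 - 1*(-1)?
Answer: -1/2207 ≈ -0.00045310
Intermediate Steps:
d(a) = -5
C = 1 (C = -(-4 - 1*(-1))/3 = -(-4 + 1)/3 = -⅓*(-3) = 1)
Z(s) = 1
p(B, h) = -15 + B*h (p(B, h) = B*h - 15 = -15 + B*h)
(Z(d(2))/(639 + 1568))*p(14, C) = (1/(639 + 1568))*(-15 + 14*1) = (1/2207)*(-15 + 14) = (1*(1/2207))*(-1) = (1/2207)*(-1) = -1/2207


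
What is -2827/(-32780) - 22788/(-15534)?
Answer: 3994471/2571740 ≈ 1.5532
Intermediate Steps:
-2827/(-32780) - 22788/(-15534) = -2827*(-1/32780) - 22788*(-1/15534) = 257/2980 + 1266/863 = 3994471/2571740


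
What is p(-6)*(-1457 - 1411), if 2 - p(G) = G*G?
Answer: 97512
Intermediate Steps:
p(G) = 2 - G**2 (p(G) = 2 - G*G = 2 - G**2)
p(-6)*(-1457 - 1411) = (2 - 1*(-6)**2)*(-1457 - 1411) = (2 - 1*36)*(-2868) = (2 - 36)*(-2868) = -34*(-2868) = 97512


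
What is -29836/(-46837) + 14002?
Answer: 655841510/46837 ≈ 14003.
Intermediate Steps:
-29836/(-46837) + 14002 = -29836*(-1/46837) + 14002 = 29836/46837 + 14002 = 655841510/46837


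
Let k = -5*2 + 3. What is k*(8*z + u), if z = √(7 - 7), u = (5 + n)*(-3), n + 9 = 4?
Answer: 0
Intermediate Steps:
n = -5 (n = -9 + 4 = -5)
u = 0 (u = (5 - 5)*(-3) = 0*(-3) = 0)
z = 0 (z = √0 = 0)
k = -7 (k = -10 + 3 = -7)
k*(8*z + u) = -7*(8*0 + 0) = -7*(0 + 0) = -7*0 = 0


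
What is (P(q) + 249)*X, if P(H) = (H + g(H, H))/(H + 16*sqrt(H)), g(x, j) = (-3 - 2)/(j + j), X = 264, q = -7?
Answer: 121032252/1841 + 196416*I*sqrt(7)/12887 ≈ 65743.0 + 40.325*I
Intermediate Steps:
g(x, j) = -5/(2*j) (g(x, j) = -5*1/(2*j) = -5/(2*j))
P(H) = (H - 5/(2*H))/(H + 16*sqrt(H))
(P(q) + 249)*X = ((-5/2 + (-7)**2)/((-7)*(-7 + 16*sqrt(-7))) + 249)*264 = (-(-5/2 + 49)/(7*(-7 + 16*(I*sqrt(7)))) + 249)*264 = (-1/7*93/2/(-7 + 16*I*sqrt(7)) + 249)*264 = (-93/(14*(-7 + 16*I*sqrt(7))) + 249)*264 = (249 - 93/(14*(-7 + 16*I*sqrt(7))))*264 = 65736 - 12276/(7*(-7 + 16*I*sqrt(7)))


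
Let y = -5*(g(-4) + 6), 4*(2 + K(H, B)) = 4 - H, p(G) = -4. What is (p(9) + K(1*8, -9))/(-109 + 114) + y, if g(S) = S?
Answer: -57/5 ≈ -11.400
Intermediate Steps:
K(H, B) = -1 - H/4 (K(H, B) = -2 + (4 - H)/4 = -2 + (1 - H/4) = -1 - H/4)
y = -10 (y = -5*(-4 + 6) = -5*2 = -10)
(p(9) + K(1*8, -9))/(-109 + 114) + y = (-4 + (-1 - 8/4))/(-109 + 114) - 10 = (-4 + (-1 - ¼*8))/5 - 10 = (-4 + (-1 - 2))*(⅕) - 10 = (-4 - 3)*(⅕) - 10 = -7*⅕ - 10 = -7/5 - 10 = -57/5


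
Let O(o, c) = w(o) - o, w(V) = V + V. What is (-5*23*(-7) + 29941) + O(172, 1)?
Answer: 30918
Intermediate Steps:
w(V) = 2*V
O(o, c) = o (O(o, c) = 2*o - o = o)
(-5*23*(-7) + 29941) + O(172, 1) = (-5*23*(-7) + 29941) + 172 = (-115*(-7) + 29941) + 172 = (805 + 29941) + 172 = 30746 + 172 = 30918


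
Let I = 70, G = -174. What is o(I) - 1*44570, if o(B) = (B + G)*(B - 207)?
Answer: -30322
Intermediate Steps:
o(B) = (-207 + B)*(-174 + B) (o(B) = (B - 174)*(B - 207) = (-174 + B)*(-207 + B) = (-207 + B)*(-174 + B))
o(I) - 1*44570 = (36018 + 70² - 381*70) - 1*44570 = (36018 + 4900 - 26670) - 44570 = 14248 - 44570 = -30322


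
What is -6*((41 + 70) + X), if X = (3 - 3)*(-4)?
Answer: -666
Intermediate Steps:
X = 0 (X = 0*(-4) = 0)
-6*((41 + 70) + X) = -6*((41 + 70) + 0) = -6*(111 + 0) = -6*111 = -666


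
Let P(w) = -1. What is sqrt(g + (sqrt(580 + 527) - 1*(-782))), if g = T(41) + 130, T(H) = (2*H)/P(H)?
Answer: sqrt(830 + 3*sqrt(123)) ≈ 29.381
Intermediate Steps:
T(H) = -2*H (T(H) = (2*H)/(-1) = (2*H)*(-1) = -2*H)
g = 48 (g = -2*41 + 130 = -82 + 130 = 48)
sqrt(g + (sqrt(580 + 527) - 1*(-782))) = sqrt(48 + (sqrt(580 + 527) - 1*(-782))) = sqrt(48 + (sqrt(1107) + 782)) = sqrt(48 + (3*sqrt(123) + 782)) = sqrt(48 + (782 + 3*sqrt(123))) = sqrt(830 + 3*sqrt(123))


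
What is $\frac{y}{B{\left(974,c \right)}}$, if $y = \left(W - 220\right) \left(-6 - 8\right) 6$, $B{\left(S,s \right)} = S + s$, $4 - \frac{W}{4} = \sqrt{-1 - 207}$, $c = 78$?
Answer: $\frac{4284}{263} + \frac{336 i \sqrt{13}}{263} \approx 16.289 + 4.6063 i$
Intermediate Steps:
$W = 16 - 16 i \sqrt{13}$ ($W = 16 - 4 \sqrt{-1 - 207} = 16 - 4 \sqrt{-208} = 16 - 4 \cdot 4 i \sqrt{13} = 16 - 16 i \sqrt{13} \approx 16.0 - 57.689 i$)
$y = 17136 + 1344 i \sqrt{13}$ ($y = \left(\left(16 - 16 i \sqrt{13}\right) - 220\right) \left(-6 - 8\right) 6 = \left(-204 - 16 i \sqrt{13}\right) \left(\left(-14\right) 6\right) = \left(-204 - 16 i \sqrt{13}\right) \left(-84\right) = 17136 + 1344 i \sqrt{13} \approx 17136.0 + 4845.9 i$)
$\frac{y}{B{\left(974,c \right)}} = \frac{17136 + 1344 i \sqrt{13}}{974 + 78} = \frac{17136 + 1344 i \sqrt{13}}{1052} = \left(17136 + 1344 i \sqrt{13}\right) \frac{1}{1052} = \frac{4284}{263} + \frac{336 i \sqrt{13}}{263}$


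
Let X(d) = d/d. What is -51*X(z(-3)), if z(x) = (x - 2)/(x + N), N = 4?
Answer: -51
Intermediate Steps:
z(x) = (-2 + x)/(4 + x) (z(x) = (x - 2)/(x + 4) = (-2 + x)/(4 + x))
X(d) = 1
-51*X(z(-3)) = -51*1 = -51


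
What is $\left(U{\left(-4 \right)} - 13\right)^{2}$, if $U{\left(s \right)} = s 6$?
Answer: $1369$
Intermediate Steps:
$U{\left(s \right)} = 6 s$
$\left(U{\left(-4 \right)} - 13\right)^{2} = \left(6 \left(-4\right) - 13\right)^{2} = \left(-24 - 13\right)^{2} = \left(-37\right)^{2} = 1369$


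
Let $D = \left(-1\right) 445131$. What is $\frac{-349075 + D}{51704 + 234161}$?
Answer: $- \frac{794206}{285865} \approx -2.7783$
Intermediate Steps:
$D = -445131$
$\frac{-349075 + D}{51704 + 234161} = \frac{-349075 - 445131}{51704 + 234161} = - \frac{794206}{285865}$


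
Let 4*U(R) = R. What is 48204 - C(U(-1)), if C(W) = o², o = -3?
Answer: 48195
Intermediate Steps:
U(R) = R/4
C(W) = 9 (C(W) = (-3)² = 9)
48204 - C(U(-1)) = 48204 - 1*9 = 48204 - 9 = 48195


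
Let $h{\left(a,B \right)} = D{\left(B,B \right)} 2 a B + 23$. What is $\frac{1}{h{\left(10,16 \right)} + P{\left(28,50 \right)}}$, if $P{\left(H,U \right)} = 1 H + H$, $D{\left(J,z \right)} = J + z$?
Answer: $\frac{1}{10319} \approx 9.6909 \cdot 10^{-5}$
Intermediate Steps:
$h{\left(a,B \right)} = 23 + 4 a B^{2}$ ($h{\left(a,B \right)} = \left(B + B\right) 2 a B + 23 = 2 B 2 a B + 23 = 4 B a B + 23 = 4 a B^{2} + 23 = 23 + 4 a B^{2}$)
$P{\left(H,U \right)} = 2 H$ ($P{\left(H,U \right)} = H + H = 2 H$)
$\frac{1}{h{\left(10,16 \right)} + P{\left(28,50 \right)}} = \frac{1}{\left(23 + 4 \cdot 10 \cdot 16^{2}\right) + 2 \cdot 28} = \frac{1}{\left(23 + 4 \cdot 10 \cdot 256\right) + 56} = \frac{1}{\left(23 + 10240\right) + 56} = \frac{1}{10263 + 56} = \frac{1}{10319}$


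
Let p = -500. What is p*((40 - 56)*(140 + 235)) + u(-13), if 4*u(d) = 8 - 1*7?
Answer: 12000001/4 ≈ 3.0000e+6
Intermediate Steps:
u(d) = 1/4 (u(d) = (8 - 1*7)/4 = (8 - 7)/4 = (1/4)*1 = 1/4)
p*((40 - 56)*(140 + 235)) + u(-13) = -500*(40 - 56)*(140 + 235) + 1/4 = -(-8000)*375 + 1/4 = -500*(-6000) + 1/4 = 3000000 + 1/4 = 12000001/4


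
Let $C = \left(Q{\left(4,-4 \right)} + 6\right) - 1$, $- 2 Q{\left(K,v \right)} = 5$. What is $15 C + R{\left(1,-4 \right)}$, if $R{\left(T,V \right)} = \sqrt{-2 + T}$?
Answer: $\frac{75}{2} + i \approx 37.5 + 1.0 i$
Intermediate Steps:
$Q{\left(K,v \right)} = - \frac{5}{2}$ ($Q{\left(K,v \right)} = \left(- \frac{1}{2}\right) 5 = - \frac{5}{2}$)
$C = \frac{5}{2}$ ($C = \left(- \frac{5}{2} + 6\right) - 1 = \frac{7}{2} - 1 = \frac{5}{2} \approx 2.5$)
$15 C + R{\left(1,-4 \right)} = 15 \cdot \frac{5}{2} + \sqrt{-2 + 1} = \frac{75}{2} + \sqrt{-1} = \frac{75}{2} + i$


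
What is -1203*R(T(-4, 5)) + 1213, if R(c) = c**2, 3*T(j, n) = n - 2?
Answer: 10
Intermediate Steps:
T(j, n) = -2/3 + n/3 (T(j, n) = (n - 2)/3 = (-2 + n)/3 = -2/3 + n/3)
-1203*R(T(-4, 5)) + 1213 = -1203*(-2/3 + (1/3)*5)**2 + 1213 = -1203*(-2/3 + 5/3)**2 + 1213 = -1203*1**2 + 1213 = -1203*1 + 1213 = -1203 + 1213 = 10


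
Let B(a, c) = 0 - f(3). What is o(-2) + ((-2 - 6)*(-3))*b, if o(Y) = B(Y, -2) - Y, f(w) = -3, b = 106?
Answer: 2549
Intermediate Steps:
B(a, c) = 3 (B(a, c) = 0 - 1*(-3) = 0 + 3 = 3)
o(Y) = 3 - Y
o(-2) + ((-2 - 6)*(-3))*b = (3 - 1*(-2)) + ((-2 - 6)*(-3))*106 = (3 + 2) - 8*(-3)*106 = 5 + 24*106 = 5 + 2544 = 2549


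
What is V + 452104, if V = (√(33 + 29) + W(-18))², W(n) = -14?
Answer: 452362 - 28*√62 ≈ 4.5214e+5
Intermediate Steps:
V = (-14 + √62)² (V = (√(33 + 29) - 14)² = (√62 - 14)² = (-14 + √62)² ≈ 37.528)
V + 452104 = (14 - √62)² + 452104 = 452104 + (14 - √62)²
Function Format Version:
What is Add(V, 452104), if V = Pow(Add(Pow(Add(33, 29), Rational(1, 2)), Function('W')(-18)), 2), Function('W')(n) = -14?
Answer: Add(452362, Mul(-28, Pow(62, Rational(1, 2)))) ≈ 4.5214e+5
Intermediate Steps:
V = Pow(Add(-14, Pow(62, Rational(1, 2))), 2) (V = Pow(Add(Pow(Add(33, 29), Rational(1, 2)), -14), 2) = Pow(Add(Pow(62, Rational(1, 2)), -14), 2) = Pow(Add(-14, Pow(62, Rational(1, 2))), 2) ≈ 37.528)
Add(V, 452104) = Add(Pow(Add(14, Mul(-1, Pow(62, Rational(1, 2)))), 2), 452104) = Add(452104, Pow(Add(14, Mul(-1, Pow(62, Rational(1, 2)))), 2))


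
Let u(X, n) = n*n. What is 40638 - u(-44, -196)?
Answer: 2222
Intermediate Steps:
u(X, n) = n²
40638 - u(-44, -196) = 40638 - 1*(-196)² = 40638 - 1*38416 = 40638 - 38416 = 2222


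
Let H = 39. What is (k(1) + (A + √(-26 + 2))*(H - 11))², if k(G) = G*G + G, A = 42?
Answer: 1368868 + 131936*I*√6 ≈ 1.3689e+6 + 3.2318e+5*I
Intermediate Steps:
k(G) = G + G² (k(G) = G² + G = G + G²)
(k(1) + (A + √(-26 + 2))*(H - 11))² = (1*(1 + 1) + (42 + √(-26 + 2))*(39 - 11))² = (1*2 + (42 + √(-24))*28)² = (2 + (42 + 2*I*√6)*28)² = (2 + (1176 + 56*I*√6))² = (1178 + 56*I*√6)²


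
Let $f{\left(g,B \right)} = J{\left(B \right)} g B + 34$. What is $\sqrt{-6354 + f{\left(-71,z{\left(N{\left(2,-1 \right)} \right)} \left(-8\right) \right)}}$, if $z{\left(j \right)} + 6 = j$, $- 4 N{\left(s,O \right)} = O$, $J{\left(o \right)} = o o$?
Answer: $2 i \sqrt{1729294} \approx 2630.1 i$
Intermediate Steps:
$J{\left(o \right)} = o^{2}$
$N{\left(s,O \right)} = - \frac{O}{4}$
$z{\left(j \right)} = -6 + j$
$f{\left(g,B \right)} = 34 + g B^{3}$ ($f{\left(g,B \right)} = B^{2} g B + 34 = g B^{2} B + 34 = g B^{3} + 34 = 34 + g B^{3}$)
$\sqrt{-6354 + f{\left(-71,z{\left(N{\left(2,-1 \right)} \right)} \left(-8\right) \right)}} = \sqrt{-6354 + \left(34 - 71 \left(\left(-6 - - \frac{1}{4}\right) \left(-8\right)\right)^{3}\right)} = \sqrt{-6354 + \left(34 - 71 \left(\left(-6 + \frac{1}{4}\right) \left(-8\right)\right)^{3}\right)} = \sqrt{-6354 + \left(34 - 71 \left(\left(- \frac{23}{4}\right) \left(-8\right)\right)^{3}\right)} = \sqrt{-6354 + \left(34 - 71 \cdot 46^{3}\right)} = \sqrt{-6354 + \left(34 - 6910856\right)} = \sqrt{-6354 - 6910822} = \sqrt{-6917176} = 2 i \sqrt{1729294}$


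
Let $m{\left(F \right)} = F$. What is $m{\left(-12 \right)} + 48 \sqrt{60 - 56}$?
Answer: $84$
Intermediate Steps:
$m{\left(-12 \right)} + 48 \sqrt{60 - 56} = -12 + 48 \sqrt{60 - 56} = -12 + 48 \sqrt{4} = -12 + 48 \cdot 2 = -12 + 96 = 84$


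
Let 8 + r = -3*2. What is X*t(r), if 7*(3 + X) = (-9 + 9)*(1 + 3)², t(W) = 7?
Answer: -21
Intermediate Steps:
r = -14 (r = -8 - 3*2 = -8 - 6 = -14)
X = -3 (X = -3 + ((-9 + 9)*(1 + 3)²)/7 = -3 + (0*4²)/7 = -3 + (0*16)/7 = -3 + (⅐)*0 = -3 + 0 = -3)
X*t(r) = -3*7 = -21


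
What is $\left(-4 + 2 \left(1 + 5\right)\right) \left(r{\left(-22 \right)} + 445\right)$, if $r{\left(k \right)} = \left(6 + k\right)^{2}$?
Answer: $5608$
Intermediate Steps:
$\left(-4 + 2 \left(1 + 5\right)\right) \left(r{\left(-22 \right)} + 445\right) = \left(-4 + 2 \left(1 + 5\right)\right) \left(\left(6 - 22\right)^{2} + 445\right) = \left(-4 + 2 \cdot 6\right) \left(\left(-16\right)^{2} + 445\right) = \left(-4 + 12\right) \left(256 + 445\right) = 8 \cdot 701 = 5608$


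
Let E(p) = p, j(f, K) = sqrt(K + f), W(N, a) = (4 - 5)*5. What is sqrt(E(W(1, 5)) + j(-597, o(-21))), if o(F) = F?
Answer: sqrt(-5 + I*sqrt(618)) ≈ 3.1904 + 3.896*I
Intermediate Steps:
W(N, a) = -5 (W(N, a) = -1*5 = -5)
sqrt(E(W(1, 5)) + j(-597, o(-21))) = sqrt(-5 + sqrt(-21 - 597)) = sqrt(-5 + sqrt(-618)) = sqrt(-5 + I*sqrt(618))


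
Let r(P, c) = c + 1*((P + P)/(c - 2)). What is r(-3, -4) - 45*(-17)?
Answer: 762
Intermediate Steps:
r(P, c) = c + 2*P/(-2 + c) (r(P, c) = c + 1*((2*P)/(-2 + c)) = c + 1*(2*P/(-2 + c)) = c + 2*P/(-2 + c))
r(-3, -4) - 45*(-17) = ((-4)² - 2*(-4) + 2*(-3))/(-2 - 4) - 45*(-17) = (16 + 8 - 6)/(-6) + 765 = -⅙*18 + 765 = -3 + 765 = 762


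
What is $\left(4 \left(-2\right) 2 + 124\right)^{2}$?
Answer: $11664$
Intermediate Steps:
$\left(4 \left(-2\right) 2 + 124\right)^{2} = \left(\left(-8\right) 2 + 124\right)^{2} = \left(-16 + 124\right)^{2} = 108^{2} = 11664$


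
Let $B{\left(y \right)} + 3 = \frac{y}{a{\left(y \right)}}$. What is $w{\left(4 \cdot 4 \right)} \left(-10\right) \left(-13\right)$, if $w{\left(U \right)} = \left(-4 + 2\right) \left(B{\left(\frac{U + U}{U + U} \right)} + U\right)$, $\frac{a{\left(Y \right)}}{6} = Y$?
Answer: $- \frac{10270}{3} \approx -3423.3$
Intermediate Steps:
$a{\left(Y \right)} = 6 Y$
$B{\left(y \right)} = - \frac{17}{6}$ ($B{\left(y \right)} = -3 + \frac{y}{6 y} = -3 + y \frac{1}{6 y} = -3 + \frac{1}{6} = - \frac{17}{6}$)
$w{\left(U \right)} = \frac{17}{3} - 2 U$ ($w{\left(U \right)} = \left(-4 + 2\right) \left(- \frac{17}{6} + U\right) = - 2 \left(- \frac{17}{6} + U\right) = \frac{17}{3} - 2 U$)
$w{\left(4 \cdot 4 \right)} \left(-10\right) \left(-13\right) = \left(\frac{17}{3} - 2 \cdot 4 \cdot 4\right) \left(-10\right) \left(-13\right) = \left(\frac{17}{3} - 32\right) \left(-10\right) \left(-13\right) = \left(- \frac{79}{3}\right) \left(-10\right) \left(-13\right) = \frac{790}{3} \left(-13\right) = - \frac{10270}{3}$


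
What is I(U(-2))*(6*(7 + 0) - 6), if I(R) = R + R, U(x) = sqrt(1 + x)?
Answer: 72*I ≈ 72.0*I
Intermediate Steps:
I(R) = 2*R
I(U(-2))*(6*(7 + 0) - 6) = (2*sqrt(1 - 2))*(6*(7 + 0) - 6) = (2*sqrt(-1))*(6*7 - 6) = (2*I)*(42 - 6) = (2*I)*36 = 72*I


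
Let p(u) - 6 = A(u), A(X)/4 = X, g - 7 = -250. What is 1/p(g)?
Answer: -1/966 ≈ -0.0010352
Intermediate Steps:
g = -243 (g = 7 - 250 = -243)
A(X) = 4*X
p(u) = 6 + 4*u
1/p(g) = 1/(6 + 4*(-243)) = 1/(6 - 972) = 1/(-966) = -1/966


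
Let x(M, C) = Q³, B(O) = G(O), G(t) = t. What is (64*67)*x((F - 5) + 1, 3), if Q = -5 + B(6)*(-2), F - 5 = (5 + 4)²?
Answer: -21066944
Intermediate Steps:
F = 86 (F = 5 + (5 + 4)² = 5 + 9² = 5 + 81 = 86)
B(O) = O
Q = -17 (Q = -5 + 6*(-2) = -5 - 12 = -17)
x(M, C) = -4913 (x(M, C) = (-17)³ = -4913)
(64*67)*x((F - 5) + 1, 3) = (64*67)*(-4913) = 4288*(-4913) = -21066944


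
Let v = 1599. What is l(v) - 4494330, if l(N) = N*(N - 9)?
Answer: -1951920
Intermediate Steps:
l(N) = N*(-9 + N)
l(v) - 4494330 = 1599*(-9 + 1599) - 4494330 = 1599*1590 - 4494330 = 2542410 - 4494330 = -1951920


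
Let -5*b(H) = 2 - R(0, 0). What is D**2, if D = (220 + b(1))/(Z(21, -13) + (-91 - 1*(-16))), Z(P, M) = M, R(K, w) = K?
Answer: 301401/48400 ≈ 6.2273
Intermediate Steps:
b(H) = -2/5 (b(H) = -(2 - 1*0)/5 = -(2 + 0)/5 = -1/5*2 = -2/5)
D = -549/220 (D = (220 - 2/5)/(-13 + (-91 - 1*(-16))) = 1098/(5*(-13 + (-91 + 16))) = 1098/(5*(-13 - 75)) = (1098/5)/(-88) = (1098/5)*(-1/88) = -549/220 ≈ -2.4955)
D**2 = (-549/220)**2 = 301401/48400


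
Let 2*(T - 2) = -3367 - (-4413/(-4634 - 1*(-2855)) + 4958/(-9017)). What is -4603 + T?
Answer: -33608892501/5347081 ≈ -6285.5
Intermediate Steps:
T = -8996278658/5347081 (T = 2 + (-3367 - (-4413/(-4634 - 1*(-2855)) + 4958/(-9017)))/2 = 2 + (-3367 - (-4413/(-4634 + 2855) + 4958*(-1/9017)))/2 = 2 + (-3367 - (-4413/(-1779) - 4958/9017))/2 = 2 + (-3367 - (-4413*(-1/1779) - 4958/9017))/2 = 2 + (-3367 - (1471/593 - 4958/9017))/2 = 2 + (-3367 - 1*10323913/5347081)/2 = 2 + (-3367 - 10323913/5347081)/2 = 2 + (½)*(-18013945640/5347081) = 2 - 9006972820/5347081 = -8996278658/5347081 ≈ -1682.5)
-4603 + T = -4603 - 8996278658/5347081 = -33608892501/5347081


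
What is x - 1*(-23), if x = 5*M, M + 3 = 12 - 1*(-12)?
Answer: 128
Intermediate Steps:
M = 21 (M = -3 + (12 - 1*(-12)) = -3 + (12 + 12) = -3 + 24 = 21)
x = 105 (x = 5*21 = 105)
x - 1*(-23) = 105 - 1*(-23) = 105 + 23 = 128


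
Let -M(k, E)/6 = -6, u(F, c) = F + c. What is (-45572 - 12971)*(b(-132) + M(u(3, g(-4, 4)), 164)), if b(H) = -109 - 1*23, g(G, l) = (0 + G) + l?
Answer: 5620128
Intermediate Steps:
g(G, l) = G + l
M(k, E) = 36 (M(k, E) = -6*(-6) = 36)
b(H) = -132 (b(H) = -109 - 23 = -132)
(-45572 - 12971)*(b(-132) + M(u(3, g(-4, 4)), 164)) = (-45572 - 12971)*(-132 + 36) = -58543*(-96) = 5620128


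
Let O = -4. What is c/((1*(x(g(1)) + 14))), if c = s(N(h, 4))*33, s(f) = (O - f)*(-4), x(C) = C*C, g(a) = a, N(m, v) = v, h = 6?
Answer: 352/5 ≈ 70.400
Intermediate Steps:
x(C) = C²
s(f) = 16 + 4*f (s(f) = (-4 - f)*(-4) = 16 + 4*f)
c = 1056 (c = (16 + 4*4)*33 = (16 + 16)*33 = 32*33 = 1056)
c/((1*(x(g(1)) + 14))) = 1056/((1*(1² + 14))) = 1056/((1*(1 + 14))) = 1056/((1*15)) = 1056/15 = 1056*(1/15) = 352/5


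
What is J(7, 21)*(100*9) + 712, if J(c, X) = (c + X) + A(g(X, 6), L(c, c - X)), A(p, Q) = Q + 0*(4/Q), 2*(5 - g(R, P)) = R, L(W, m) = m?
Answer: 13312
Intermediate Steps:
g(R, P) = 5 - R/2
A(p, Q) = Q (A(p, Q) = Q + 0 = Q)
J(c, X) = 2*c (J(c, X) = (c + X) + (c - X) = (X + c) + (c - X) = 2*c)
J(7, 21)*(100*9) + 712 = (2*7)*(100*9) + 712 = 14*900 + 712 = 12600 + 712 = 13312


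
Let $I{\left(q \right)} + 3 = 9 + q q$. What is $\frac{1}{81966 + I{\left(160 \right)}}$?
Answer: $\frac{1}{107572} \approx 9.2961 \cdot 10^{-6}$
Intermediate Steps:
$I{\left(q \right)} = 6 + q^{2}$ ($I{\left(q \right)} = -3 + \left(9 + q q\right) = -3 + \left(9 + q^{2}\right) = 6 + q^{2}$)
$\frac{1}{81966 + I{\left(160 \right)}} = \frac{1}{81966 + \left(6 + 160^{2}\right)} = \frac{1}{81966 + \left(6 + 25600\right)} = \frac{1}{81966 + 25606} = \frac{1}{107572}$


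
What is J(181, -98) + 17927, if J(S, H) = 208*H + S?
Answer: -2276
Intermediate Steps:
J(S, H) = S + 208*H
J(181, -98) + 17927 = (181 + 208*(-98)) + 17927 = (181 - 20384) + 17927 = -20203 + 17927 = -2276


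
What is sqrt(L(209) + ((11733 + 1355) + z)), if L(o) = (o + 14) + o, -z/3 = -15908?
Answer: 2*sqrt(15311) ≈ 247.48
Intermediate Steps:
z = 47724 (z = -3*(-15908) = 47724)
L(o) = 14 + 2*o (L(o) = (14 + o) + o = 14 + 2*o)
sqrt(L(209) + ((11733 + 1355) + z)) = sqrt((14 + 2*209) + ((11733 + 1355) + 47724)) = sqrt((14 + 418) + (13088 + 47724)) = sqrt(432 + 60812) = sqrt(61244) = 2*sqrt(15311)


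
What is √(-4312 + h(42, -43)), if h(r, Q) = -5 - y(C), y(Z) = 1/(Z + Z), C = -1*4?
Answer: I*√69070/4 ≈ 65.703*I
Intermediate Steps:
C = -4
y(Z) = 1/(2*Z)
h(r, Q) = -39/8 (h(r, Q) = -5 - 1/(2*(-4)) = -5 - (-1)/(2*4) = -5 - 1*(-⅛) = -5 + ⅛ = -39/8)
√(-4312 + h(42, -43)) = √(-4312 - 39/8) = √(-34535/8) = I*√69070/4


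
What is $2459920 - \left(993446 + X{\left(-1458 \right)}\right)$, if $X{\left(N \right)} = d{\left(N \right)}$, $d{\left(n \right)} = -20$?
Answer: $1466494$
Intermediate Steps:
$X{\left(N \right)} = -20$
$2459920 - \left(993446 + X{\left(-1458 \right)}\right) = 2459920 - 993426 = 1466494$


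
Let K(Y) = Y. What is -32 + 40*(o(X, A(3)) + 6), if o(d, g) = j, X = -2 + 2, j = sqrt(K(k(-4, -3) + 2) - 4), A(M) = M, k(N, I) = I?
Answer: 208 + 40*I*sqrt(5) ≈ 208.0 + 89.443*I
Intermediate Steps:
j = I*sqrt(5) (j = sqrt((-3 + 2) - 4) = sqrt(-1 - 4) = sqrt(-5) = I*sqrt(5) ≈ 2.2361*I)
X = 0
o(d, g) = I*sqrt(5)
-32 + 40*(o(X, A(3)) + 6) = -32 + 40*(I*sqrt(5) + 6) = -32 + 40*(6 + I*sqrt(5)) = -32 + (240 + 40*I*sqrt(5)) = 208 + 40*I*sqrt(5)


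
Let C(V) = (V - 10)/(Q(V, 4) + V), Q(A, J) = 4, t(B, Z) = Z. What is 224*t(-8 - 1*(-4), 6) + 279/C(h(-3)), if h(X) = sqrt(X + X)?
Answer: 66489/53 - 1953*I*sqrt(6)/53 ≈ 1254.5 - 90.261*I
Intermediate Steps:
h(X) = sqrt(2)*sqrt(X) (h(X) = sqrt(2*X) = sqrt(2)*sqrt(X))
C(V) = (-10 + V)/(4 + V) (C(V) = (V - 10)/(4 + V) = (-10 + V)/(4 + V))
224*t(-8 - 1*(-4), 6) + 279/C(h(-3)) = 224*6 + 279/(((-10 + sqrt(2)*sqrt(-3))/(4 + sqrt(2)*sqrt(-3)))) = 1344 + 279/(((-10 + sqrt(2)*(I*sqrt(3)))/(4 + sqrt(2)*(I*sqrt(3))))) = 1344 + 279/(((-10 + I*sqrt(6))/(4 + I*sqrt(6)))) = 1344 + 279*((4 + I*sqrt(6))/(-10 + I*sqrt(6))) = 1344 + 279*(4 + I*sqrt(6))/(-10 + I*sqrt(6))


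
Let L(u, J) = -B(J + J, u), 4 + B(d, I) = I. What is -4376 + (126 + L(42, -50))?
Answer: -4288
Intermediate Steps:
B(d, I) = -4 + I
L(u, J) = 4 - u (L(u, J) = -(-4 + u) = 4 - u)
-4376 + (126 + L(42, -50)) = -4376 + (126 + (4 - 1*42)) = -4376 + (126 + (4 - 42)) = -4376 + (126 - 38) = -4376 + 88 = -4288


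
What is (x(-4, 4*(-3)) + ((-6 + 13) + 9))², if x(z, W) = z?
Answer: 144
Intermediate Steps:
(x(-4, 4*(-3)) + ((-6 + 13) + 9))² = (-4 + ((-6 + 13) + 9))² = (-4 + (7 + 9))² = (-4 + 16)² = 12² = 144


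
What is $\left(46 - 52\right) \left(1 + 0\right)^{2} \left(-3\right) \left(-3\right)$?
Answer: $-54$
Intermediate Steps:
$\left(46 - 52\right) \left(1 + 0\right)^{2} \left(-3\right) \left(-3\right) = - 6 \cdot 1^{2} \left(-3\right) \left(-3\right) = - 6 \cdot 1 \left(-3\right) \left(-3\right) = - 6 \left(\left(-3\right) \left(-3\right)\right) = \left(-6\right) 9 = -54$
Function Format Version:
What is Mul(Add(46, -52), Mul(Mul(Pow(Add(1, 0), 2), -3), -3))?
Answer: -54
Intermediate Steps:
Mul(Add(46, -52), Mul(Mul(Pow(Add(1, 0), 2), -3), -3)) = Mul(-6, Mul(Mul(Pow(1, 2), -3), -3)) = Mul(-6, Mul(Mul(1, -3), -3)) = Mul(-6, Mul(-3, -3)) = Mul(-6, 9) = -54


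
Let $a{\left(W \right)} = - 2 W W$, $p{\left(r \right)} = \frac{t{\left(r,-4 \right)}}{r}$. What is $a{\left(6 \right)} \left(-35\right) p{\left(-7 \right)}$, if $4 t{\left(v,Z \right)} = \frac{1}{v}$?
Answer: $\frac{90}{7} \approx 12.857$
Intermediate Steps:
$t{\left(v,Z \right)} = \frac{1}{4 v}$
$p{\left(r \right)} = \frac{1}{4 r^{2}}$ ($p{\left(r \right)} = \frac{\frac{1}{4} \frac{1}{r}}{r} = \frac{1}{4 r^{2}}$)
$a{\left(W \right)} = - 2 W^{2}$
$a{\left(6 \right)} \left(-35\right) p{\left(-7 \right)} = - 2 \cdot 6^{2} \left(-35\right) \frac{1}{4 \cdot 49} = \left(-2\right) 36 \left(-35\right) \frac{1}{4} \cdot \frac{1}{49} = \left(-72\right) \left(-35\right) \frac{1}{196} = 2520 \cdot \frac{1}{196} = \frac{90}{7}$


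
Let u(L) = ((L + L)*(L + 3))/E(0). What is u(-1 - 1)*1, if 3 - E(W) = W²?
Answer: -4/3 ≈ -1.3333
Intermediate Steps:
E(W) = 3 - W²
u(L) = 2*L*(3 + L)/3 (u(L) = ((L + L)*(L + 3))/(3 - 1*0²) = ((2*L)*(3 + L))/(3 - 1*0) = (2*L*(3 + L))/(3 + 0) = (2*L*(3 + L))/3 = (2*L*(3 + L))*(⅓) = 2*L*(3 + L)/3)
u(-1 - 1)*1 = (2*(-1 - 1)*(3 + (-1 - 1))/3)*1 = ((⅔)*(-2)*(3 - 2))*1 = ((⅔)*(-2)*1)*1 = -4/3*1 = -4/3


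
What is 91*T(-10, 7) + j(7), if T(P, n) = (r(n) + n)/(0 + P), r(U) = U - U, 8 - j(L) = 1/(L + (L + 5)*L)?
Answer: -50697/910 ≈ -55.711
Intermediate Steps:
j(L) = 8 - 1/(L + L*(5 + L)) (j(L) = 8 - 1/(L + (L + 5)*L) = 8 - 1/(L + (5 + L)*L) = 8 - 1/(L + L*(5 + L)))
r(U) = 0
T(P, n) = n/P (T(P, n) = (0 + n)/(0 + P) = n/P)
91*T(-10, 7) + j(7) = 91*(7/(-10)) + (-1 + 8*7² + 48*7)/(7*(6 + 7)) = 91*(7*(-⅒)) + (⅐)*(-1 + 8*49 + 336)/13 = 91*(-7/10) + (⅐)*(1/13)*(-1 + 392 + 336) = -637/10 + (⅐)*(1/13)*727 = -637/10 + 727/91 = -50697/910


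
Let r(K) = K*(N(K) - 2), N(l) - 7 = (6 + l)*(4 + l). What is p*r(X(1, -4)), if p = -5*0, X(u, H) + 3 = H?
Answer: 0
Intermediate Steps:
N(l) = 7 + (4 + l)*(6 + l) (N(l) = 7 + (6 + l)*(4 + l) = 7 + (4 + l)*(6 + l))
X(u, H) = -3 + H
p = 0
r(K) = K*(29 + K**2 + 10*K) (r(K) = K*((31 + K**2 + 10*K) - 2) = K*(29 + K**2 + 10*K))
p*r(X(1, -4)) = 0*((-3 - 4)*(29 + (-3 - 4)**2 + 10*(-3 - 4))) = 0*(-7*(29 + (-7)**2 + 10*(-7))) = 0*(-7*(29 + 49 - 70)) = 0*(-7*8) = 0*(-56) = 0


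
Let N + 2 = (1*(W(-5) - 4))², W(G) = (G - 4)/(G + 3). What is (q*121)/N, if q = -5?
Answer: 2420/7 ≈ 345.71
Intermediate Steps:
W(G) = (-4 + G)/(3 + G)
N = -7/4 (N = -2 + (1*((-4 - 5)/(3 - 5) - 4))² = -2 + (1*(-9/(-2) - 4))² = -2 + (1*(-½*(-9) - 4))² = -2 + (1*(9/2 - 4))² = -2 + (1*(½))² = -2 + (½)² = -2 + ¼ = -7/4 ≈ -1.7500)
(q*121)/N = (-5*121)/(-7/4) = -605*(-4/7) = 2420/7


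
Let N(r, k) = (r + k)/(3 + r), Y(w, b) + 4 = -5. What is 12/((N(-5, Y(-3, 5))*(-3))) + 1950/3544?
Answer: -263/12404 ≈ -0.021203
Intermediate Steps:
Y(w, b) = -9 (Y(w, b) = -4 - 5 = -9)
N(r, k) = (k + r)/(3 + r)
12/((N(-5, Y(-3, 5))*(-3))) + 1950/3544 = 12/((((-9 - 5)/(3 - 5))*(-3))) + 1950/3544 = 12/(((-14/(-2))*(-3))) + 1950*(1/3544) = 12/((-½*(-14)*(-3))) + 975/1772 = 12/((7*(-3))) + 975/1772 = 12/(-21) + 975/1772 = 12*(-1/21) + 975/1772 = -4/7 + 975/1772 = -263/12404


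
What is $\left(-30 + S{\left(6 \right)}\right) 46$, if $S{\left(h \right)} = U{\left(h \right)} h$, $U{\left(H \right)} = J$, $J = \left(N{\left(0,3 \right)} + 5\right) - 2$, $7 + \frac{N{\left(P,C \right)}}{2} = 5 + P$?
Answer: $-1656$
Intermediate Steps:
$N{\left(P,C \right)} = -4 + 2 P$ ($N{\left(P,C \right)} = -14 + 2 \left(5 + P\right) = -14 + \left(10 + 2 P\right) = -4 + 2 P$)
$J = -1$ ($J = \left(\left(-4 + 2 \cdot 0\right) + 5\right) - 2 = \left(\left(-4 + 0\right) + 5\right) - 2 = \left(-4 + 5\right) - 2 = 1 - 2 = -1$)
$U{\left(H \right)} = -1$
$S{\left(h \right)} = - h$
$\left(-30 + S{\left(6 \right)}\right) 46 = \left(-30 - 6\right) 46 = \left(-36\right) 46 = -1656$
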